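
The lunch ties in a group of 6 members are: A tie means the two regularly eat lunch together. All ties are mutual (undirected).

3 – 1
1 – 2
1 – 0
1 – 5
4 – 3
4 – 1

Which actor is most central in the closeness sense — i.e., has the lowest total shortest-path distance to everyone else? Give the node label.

1

Farness (sum of distances to all others) for each node — 0:9, 1:5, 2:9, 3:8, 4:8, 5:9.
The smallest farness is 5, for 1, so 1 has the highest closeness.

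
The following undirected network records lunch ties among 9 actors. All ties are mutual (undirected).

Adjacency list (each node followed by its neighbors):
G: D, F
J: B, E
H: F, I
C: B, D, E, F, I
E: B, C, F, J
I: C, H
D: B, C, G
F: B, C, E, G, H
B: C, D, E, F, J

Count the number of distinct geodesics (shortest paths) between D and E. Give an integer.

2

The shortest distance is 2. The length-2 paths are: D–B–E; D–C–E.
That gives 2 distinct shortest paths.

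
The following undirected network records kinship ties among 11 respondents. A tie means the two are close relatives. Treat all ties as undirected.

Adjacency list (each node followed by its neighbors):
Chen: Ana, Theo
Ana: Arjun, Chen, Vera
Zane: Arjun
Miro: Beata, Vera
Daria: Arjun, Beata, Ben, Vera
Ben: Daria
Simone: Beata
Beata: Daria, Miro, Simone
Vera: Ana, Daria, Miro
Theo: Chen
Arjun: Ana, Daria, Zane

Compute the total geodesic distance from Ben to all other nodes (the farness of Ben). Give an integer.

Distances from Ben: Ana:3, Arjun:2, Beata:2, Chen:4, Daria:1, Miro:3, Simone:3, Theo:5, Vera:2, Zane:3.
Sum = 3 + 2 + 2 + 4 + 1 + 3 + 3 + 5 + 2 + 3 = 28.

28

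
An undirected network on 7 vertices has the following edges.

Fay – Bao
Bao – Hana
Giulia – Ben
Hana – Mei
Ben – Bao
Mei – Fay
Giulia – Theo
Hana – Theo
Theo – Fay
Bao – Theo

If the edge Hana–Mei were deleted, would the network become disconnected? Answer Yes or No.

Even without that edge, Hana still reaches Mei via Hana – Bao – Fay – Mei, so the network stays connected. Not a bridge.

No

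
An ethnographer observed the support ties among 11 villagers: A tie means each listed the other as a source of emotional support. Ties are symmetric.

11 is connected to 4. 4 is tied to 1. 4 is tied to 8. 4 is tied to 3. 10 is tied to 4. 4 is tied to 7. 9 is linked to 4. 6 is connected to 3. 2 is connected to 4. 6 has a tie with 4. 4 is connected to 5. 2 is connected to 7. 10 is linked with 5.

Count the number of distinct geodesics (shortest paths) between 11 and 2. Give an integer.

1

The shortest distance is 2, and the only length-2 path is 11–4–2. So there is exactly 1 shortest path.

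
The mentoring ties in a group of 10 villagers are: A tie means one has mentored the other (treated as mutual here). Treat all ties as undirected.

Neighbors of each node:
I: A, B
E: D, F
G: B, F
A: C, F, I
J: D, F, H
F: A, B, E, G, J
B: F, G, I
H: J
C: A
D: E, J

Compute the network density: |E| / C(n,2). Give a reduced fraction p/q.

There are 12 edges and 10 nodes, so the maximum possible is C(10,2) = 45.
Density = 12/45 = 4/15.

4/15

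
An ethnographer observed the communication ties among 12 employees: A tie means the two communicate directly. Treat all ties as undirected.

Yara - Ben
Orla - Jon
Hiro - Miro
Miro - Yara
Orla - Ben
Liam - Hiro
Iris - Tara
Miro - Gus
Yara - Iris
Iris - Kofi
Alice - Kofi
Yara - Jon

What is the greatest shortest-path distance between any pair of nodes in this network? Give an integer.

Eccentricity of each node (its greatest distance to any other): Alice:6, Ben:4, Gus:5, Hiro:5, Iris:4, Jon:4, Kofi:5, Liam:6, Miro:4, Orla:5, Tara:5, Yara:3.
The maximum eccentricity is 6, realized for instance by the pair Liam–Alice via Liam – Hiro – Miro – Yara – Iris – Kofi – Alice. So the diameter is 6.

6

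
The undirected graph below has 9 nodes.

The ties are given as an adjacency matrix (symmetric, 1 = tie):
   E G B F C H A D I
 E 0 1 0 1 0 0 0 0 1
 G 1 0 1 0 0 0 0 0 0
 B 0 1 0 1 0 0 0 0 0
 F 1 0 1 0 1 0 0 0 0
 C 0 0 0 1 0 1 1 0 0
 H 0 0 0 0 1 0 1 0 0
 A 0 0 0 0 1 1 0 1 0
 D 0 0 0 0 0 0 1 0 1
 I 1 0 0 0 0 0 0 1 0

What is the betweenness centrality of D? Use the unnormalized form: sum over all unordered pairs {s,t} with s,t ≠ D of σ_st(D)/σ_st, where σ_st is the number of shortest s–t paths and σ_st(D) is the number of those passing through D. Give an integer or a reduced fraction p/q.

Pairs whose geodesics pass through D — E–A: 1/2; G–A: 1/3; C–I: 1/2; H–I: 1; A–I: 1.
All other pairs contribute 0.
Summing the contributions gives betweenness(D) = 10/3.

10/3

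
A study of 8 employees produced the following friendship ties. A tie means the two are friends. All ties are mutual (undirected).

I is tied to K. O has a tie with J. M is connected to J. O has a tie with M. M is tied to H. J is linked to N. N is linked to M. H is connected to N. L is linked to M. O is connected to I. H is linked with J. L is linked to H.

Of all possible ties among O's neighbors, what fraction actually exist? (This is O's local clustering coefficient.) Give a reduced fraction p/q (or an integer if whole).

1/3

O's neighbors: I, J, and M (k = 3).
Possible neighbor pairs: C(3,2) = 3. Edges among them: J–M → e = 1.
Clustering(O) = 1/3.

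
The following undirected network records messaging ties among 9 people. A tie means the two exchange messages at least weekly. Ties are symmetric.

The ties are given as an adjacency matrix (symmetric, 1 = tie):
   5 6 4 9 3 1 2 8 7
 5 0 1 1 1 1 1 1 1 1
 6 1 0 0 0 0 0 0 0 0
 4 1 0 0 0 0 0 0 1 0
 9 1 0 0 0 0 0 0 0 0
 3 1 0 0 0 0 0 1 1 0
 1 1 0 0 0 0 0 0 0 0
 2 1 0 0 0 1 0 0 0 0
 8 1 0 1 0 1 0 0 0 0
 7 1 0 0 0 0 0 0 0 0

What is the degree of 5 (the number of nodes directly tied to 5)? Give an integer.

5 is directly tied to 1, 2, 3, 4, 6, 7, 8, and 9. That is 8 neighbors, so the degree of 5 is 8.

8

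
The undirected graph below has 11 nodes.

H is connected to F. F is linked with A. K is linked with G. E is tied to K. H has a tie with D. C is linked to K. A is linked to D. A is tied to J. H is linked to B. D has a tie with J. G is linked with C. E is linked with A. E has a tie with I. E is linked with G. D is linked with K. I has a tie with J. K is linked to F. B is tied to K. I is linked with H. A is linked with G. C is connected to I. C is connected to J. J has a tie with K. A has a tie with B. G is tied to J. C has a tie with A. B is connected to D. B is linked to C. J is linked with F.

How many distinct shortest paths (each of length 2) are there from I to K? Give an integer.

The shortest distance is 2. The length-2 paths are: I–E–K; I–J–K; I–C–K.
That gives 3 distinct shortest paths.

3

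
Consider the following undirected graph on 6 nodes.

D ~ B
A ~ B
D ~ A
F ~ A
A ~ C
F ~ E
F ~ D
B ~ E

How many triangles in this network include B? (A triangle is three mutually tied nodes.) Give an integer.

1

B's neighbors: A, D, and E.
Neighbor pairs that are themselves tied: B–A–D. Each forms one triangle with B, for 1 in total.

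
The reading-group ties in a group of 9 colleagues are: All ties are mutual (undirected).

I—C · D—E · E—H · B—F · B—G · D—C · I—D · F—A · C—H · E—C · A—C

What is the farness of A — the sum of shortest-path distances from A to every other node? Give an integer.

15

Distances from A: B:2, C:1, D:2, E:2, F:1, G:3, H:2, I:2.
Sum = 2 + 1 + 2 + 2 + 1 + 3 + 2 + 2 = 15.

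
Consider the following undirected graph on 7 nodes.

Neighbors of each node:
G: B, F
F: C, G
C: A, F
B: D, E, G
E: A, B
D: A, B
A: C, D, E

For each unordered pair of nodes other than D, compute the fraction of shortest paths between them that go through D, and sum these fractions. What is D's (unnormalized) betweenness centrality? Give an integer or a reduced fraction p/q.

7/6

Pairs whose geodesics pass through D — G–A: 1/3; B–A: 1/2; B–C: 1/3.
All other pairs contribute 0.
Summing the contributions gives betweenness(D) = 7/6.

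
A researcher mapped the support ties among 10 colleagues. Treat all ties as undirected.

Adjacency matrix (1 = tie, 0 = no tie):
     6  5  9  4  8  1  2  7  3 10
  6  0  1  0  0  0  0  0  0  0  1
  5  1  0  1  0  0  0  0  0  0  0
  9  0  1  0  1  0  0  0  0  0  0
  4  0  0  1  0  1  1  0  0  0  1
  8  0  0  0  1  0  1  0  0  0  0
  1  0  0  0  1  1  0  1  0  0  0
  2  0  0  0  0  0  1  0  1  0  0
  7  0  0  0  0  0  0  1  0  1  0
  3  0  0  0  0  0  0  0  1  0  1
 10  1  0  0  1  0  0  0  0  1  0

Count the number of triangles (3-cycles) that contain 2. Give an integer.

0

2's neighbors are 1 and 7, but none of them are tied to each other, so no triangle contains 2.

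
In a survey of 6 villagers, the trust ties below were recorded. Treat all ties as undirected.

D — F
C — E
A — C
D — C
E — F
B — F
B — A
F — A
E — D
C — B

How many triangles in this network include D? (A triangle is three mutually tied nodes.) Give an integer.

2

D's neighbors: C, E, and F.
Neighbor pairs that are themselves tied: D–C–E; D–E–F. Each forms one triangle with D, for 2 in total.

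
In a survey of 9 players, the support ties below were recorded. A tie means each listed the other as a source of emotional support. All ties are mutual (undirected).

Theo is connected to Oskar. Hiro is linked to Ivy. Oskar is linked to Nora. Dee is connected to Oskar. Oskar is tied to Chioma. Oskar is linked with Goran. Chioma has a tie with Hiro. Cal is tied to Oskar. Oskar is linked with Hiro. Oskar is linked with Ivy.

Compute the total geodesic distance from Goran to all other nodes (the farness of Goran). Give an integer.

15

Distances from Goran: Cal:2, Chioma:2, Dee:2, Hiro:2, Ivy:2, Nora:2, Oskar:1, Theo:2.
Sum = 2 + 2 + 2 + 2 + 2 + 2 + 1 + 2 = 15.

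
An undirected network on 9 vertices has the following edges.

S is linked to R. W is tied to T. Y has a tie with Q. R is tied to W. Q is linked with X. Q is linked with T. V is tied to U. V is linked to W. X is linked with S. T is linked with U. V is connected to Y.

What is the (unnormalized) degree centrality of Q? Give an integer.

3

Q is directly tied to T, X, and Y. That is 3 neighbors, so the degree of Q is 3.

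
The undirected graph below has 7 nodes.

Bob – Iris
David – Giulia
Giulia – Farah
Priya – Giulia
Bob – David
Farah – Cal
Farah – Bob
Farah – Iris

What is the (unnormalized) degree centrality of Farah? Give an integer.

Farah is directly tied to Bob, Cal, Giulia, and Iris. That is 4 neighbors, so the degree of Farah is 4.

4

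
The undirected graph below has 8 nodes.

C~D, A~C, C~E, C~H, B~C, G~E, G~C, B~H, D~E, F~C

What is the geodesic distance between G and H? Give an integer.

One shortest route is G – C – H, which uses 2 edges, and G and H are not directly tied, so nothing shorter exists. So d(G,H) = 2.

2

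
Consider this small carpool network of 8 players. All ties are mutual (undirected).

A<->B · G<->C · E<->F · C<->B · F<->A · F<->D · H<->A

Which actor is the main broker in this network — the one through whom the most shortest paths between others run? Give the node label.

Unnormalized betweenness of each node: A:15, B:10, C:6, D:0, E:0, F:11, G:0, H:0.
A has the largest value, 15, making it the main broker — the node through which the most shortest paths run.

A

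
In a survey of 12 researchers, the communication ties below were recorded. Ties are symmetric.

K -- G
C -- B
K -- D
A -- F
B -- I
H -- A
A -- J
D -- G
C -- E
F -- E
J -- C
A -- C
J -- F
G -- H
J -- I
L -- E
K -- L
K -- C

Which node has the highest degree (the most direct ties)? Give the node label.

Degrees — A:4, B:2, C:5, D:2, E:3, F:3, G:3, H:2, I:2, J:4, K:4, L:2.
The maximum is 5, attained only by C.

C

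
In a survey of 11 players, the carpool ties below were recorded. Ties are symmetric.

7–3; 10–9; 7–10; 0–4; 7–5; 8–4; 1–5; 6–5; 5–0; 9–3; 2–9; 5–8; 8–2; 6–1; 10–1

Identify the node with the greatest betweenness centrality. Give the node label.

Unnormalized betweenness of each node: 0:41/15, 1:251/60, 2:241/60, 3:77/60, 4:6/5, 5:201/10, 6:0, 7:239/30, 8:39/4, 9:161/30, 10:27/5.
5 has the largest value, 201/10, making it the main broker — the node through which the most shortest paths run.

5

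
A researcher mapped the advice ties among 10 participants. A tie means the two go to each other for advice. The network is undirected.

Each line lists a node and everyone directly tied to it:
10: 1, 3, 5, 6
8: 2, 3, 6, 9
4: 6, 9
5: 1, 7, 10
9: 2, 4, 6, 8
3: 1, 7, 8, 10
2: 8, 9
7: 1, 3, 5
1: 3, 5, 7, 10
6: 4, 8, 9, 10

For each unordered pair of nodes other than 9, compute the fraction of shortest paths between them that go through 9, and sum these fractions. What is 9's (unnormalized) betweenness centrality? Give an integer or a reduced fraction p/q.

Pairs whose geodesics pass through 9 — 8–4: 1/2; 4–2: 1; 4–3: 1/3; 4–7: 1/5; 2–6: 1/2; 2–5: 1/5; 2–10: 1/3.
All other pairs contribute 0.
Summing the contributions gives betweenness(9) = 46/15.

46/15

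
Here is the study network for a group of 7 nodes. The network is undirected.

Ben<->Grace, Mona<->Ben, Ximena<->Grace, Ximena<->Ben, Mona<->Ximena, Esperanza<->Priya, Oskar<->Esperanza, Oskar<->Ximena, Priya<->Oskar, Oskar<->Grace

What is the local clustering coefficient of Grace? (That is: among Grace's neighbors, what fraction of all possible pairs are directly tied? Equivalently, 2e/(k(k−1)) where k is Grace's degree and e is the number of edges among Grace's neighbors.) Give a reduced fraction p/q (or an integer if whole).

Grace's neighbors: Ben, Oskar, and Ximena (k = 3).
Possible neighbor pairs: C(3,2) = 3. Edges among them: Ben–Ximena, Oskar–Ximena → e = 2.
Clustering(Grace) = 2/3.

2/3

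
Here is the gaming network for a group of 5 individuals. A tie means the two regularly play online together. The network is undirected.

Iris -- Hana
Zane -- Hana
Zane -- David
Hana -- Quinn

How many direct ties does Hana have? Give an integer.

Hana is directly tied to Iris, Quinn, and Zane. That is 3 neighbors, so the degree of Hana is 3.

3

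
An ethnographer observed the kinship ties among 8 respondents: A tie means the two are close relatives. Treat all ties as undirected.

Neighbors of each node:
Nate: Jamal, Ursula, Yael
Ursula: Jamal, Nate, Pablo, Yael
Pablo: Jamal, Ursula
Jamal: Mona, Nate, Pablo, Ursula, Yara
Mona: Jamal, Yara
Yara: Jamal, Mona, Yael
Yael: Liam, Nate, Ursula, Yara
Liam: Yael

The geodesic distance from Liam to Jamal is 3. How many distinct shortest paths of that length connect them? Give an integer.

The shortest distance is 3. The length-3 paths are: Liam–Yael–Yara–Jamal; Liam–Yael–Ursula–Jamal; Liam–Yael–Nate–Jamal.
That gives 3 distinct shortest paths.

3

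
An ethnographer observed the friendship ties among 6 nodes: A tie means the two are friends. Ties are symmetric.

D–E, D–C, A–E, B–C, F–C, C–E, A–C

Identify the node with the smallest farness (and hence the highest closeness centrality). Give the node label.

Farness (sum of distances to all others) for each node — A:8, B:9, C:5, D:8, E:7, F:9.
The smallest farness is 5, for C, so C has the highest closeness.

C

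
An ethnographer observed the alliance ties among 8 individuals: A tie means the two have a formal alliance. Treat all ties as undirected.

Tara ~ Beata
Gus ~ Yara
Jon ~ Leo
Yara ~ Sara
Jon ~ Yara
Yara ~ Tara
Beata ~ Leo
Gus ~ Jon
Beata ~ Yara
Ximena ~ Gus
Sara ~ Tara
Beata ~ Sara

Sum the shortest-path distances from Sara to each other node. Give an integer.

Distances from Sara: Beata:1, Gus:2, Jon:2, Leo:2, Tara:1, Ximena:3, Yara:1.
Sum = 1 + 2 + 2 + 2 + 1 + 3 + 1 = 12.

12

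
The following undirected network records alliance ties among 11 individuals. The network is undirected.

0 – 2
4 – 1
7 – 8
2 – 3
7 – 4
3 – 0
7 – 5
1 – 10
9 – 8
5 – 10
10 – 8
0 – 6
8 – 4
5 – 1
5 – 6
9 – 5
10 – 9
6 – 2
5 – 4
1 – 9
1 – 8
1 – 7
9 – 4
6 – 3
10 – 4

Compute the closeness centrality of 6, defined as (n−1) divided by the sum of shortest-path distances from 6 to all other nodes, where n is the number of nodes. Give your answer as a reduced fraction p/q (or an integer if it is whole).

Distances from 6: 0:1, 1:2, 2:1, 3:1, 4:2, 5:1, 7:2, 8:3, 9:2, 10:2. Sum = 17.
n = 11, so closeness = 10/17.

10/17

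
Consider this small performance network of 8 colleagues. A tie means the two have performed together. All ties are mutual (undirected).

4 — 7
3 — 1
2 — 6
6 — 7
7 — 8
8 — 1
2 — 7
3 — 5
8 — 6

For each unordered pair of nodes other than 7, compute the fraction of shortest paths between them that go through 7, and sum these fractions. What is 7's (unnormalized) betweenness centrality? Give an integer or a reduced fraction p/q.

Pairs whose geodesics pass through 7 — 2–4: 1; 2–5: 1/2; 2–1: 1/2; 2–8: 1/2; 2–3: 1/2; 6–4: 1; 4–5: 1; 4–1: 1; 4–8: 1; 4–3: 1.
All other pairs contribute 0.
Summing the contributions gives betweenness(7) = 8.

8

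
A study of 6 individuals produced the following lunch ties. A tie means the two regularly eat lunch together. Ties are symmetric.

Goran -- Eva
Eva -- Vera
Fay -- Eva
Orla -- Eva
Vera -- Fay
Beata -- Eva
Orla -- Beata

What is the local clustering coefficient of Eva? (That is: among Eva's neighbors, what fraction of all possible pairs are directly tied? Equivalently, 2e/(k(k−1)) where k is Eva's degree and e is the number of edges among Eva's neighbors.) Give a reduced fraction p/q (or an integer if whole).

1/5

Eva's neighbors: Beata, Fay, Goran, Orla, and Vera (k = 5).
Possible neighbor pairs: C(5,2) = 10. Edges among them: Beata–Orla, Fay–Vera → e = 2.
Clustering(Eva) = 2/10 = 1/5.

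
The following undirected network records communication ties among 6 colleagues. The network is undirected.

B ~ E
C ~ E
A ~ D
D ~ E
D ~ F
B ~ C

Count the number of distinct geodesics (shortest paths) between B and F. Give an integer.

1

The shortest distance is 3, and the only length-3 path is B–E–D–F. So there is exactly 1 shortest path.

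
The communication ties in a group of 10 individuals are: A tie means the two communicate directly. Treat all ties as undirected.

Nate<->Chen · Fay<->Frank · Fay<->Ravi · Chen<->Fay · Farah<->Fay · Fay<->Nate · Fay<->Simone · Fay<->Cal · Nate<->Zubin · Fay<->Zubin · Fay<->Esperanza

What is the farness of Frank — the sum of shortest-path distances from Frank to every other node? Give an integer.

17

Distances from Frank: Cal:2, Chen:2, Esperanza:2, Farah:2, Fay:1, Nate:2, Ravi:2, Simone:2, Zubin:2.
Sum = 2 + 2 + 2 + 2 + 1 + 2 + 2 + 2 + 2 = 17.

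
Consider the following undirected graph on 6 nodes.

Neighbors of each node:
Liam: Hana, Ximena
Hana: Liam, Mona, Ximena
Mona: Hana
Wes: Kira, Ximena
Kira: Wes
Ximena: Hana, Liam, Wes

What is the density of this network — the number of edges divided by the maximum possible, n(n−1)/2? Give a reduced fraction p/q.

There are 6 edges and 6 nodes, so the maximum possible is C(6,2) = 15.
Density = 6/15 = 2/5.

2/5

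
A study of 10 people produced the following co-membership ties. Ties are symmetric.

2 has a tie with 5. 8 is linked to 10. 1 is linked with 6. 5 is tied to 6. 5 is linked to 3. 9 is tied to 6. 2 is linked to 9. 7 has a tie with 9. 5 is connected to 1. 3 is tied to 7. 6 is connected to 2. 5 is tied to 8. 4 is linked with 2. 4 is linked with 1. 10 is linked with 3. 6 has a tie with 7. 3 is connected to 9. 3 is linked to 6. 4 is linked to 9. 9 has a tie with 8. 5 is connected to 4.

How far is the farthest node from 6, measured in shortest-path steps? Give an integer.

Distances from 6: 1:1, 2:1, 3:1, 4:2, 5:1, 7:1, 8:2, 9:1, 10:2.
The largest is 2 (to 4, 10, and 8), so the eccentricity of 6 is 2.

2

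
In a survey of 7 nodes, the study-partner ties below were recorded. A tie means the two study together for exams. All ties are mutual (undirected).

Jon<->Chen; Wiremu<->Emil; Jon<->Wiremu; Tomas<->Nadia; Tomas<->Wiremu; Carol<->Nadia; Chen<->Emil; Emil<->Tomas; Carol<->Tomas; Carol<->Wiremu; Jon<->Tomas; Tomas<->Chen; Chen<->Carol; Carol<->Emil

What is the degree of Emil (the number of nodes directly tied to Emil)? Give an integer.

4

Emil is directly tied to Carol, Chen, Tomas, and Wiremu. That is 4 neighbors, so the degree of Emil is 4.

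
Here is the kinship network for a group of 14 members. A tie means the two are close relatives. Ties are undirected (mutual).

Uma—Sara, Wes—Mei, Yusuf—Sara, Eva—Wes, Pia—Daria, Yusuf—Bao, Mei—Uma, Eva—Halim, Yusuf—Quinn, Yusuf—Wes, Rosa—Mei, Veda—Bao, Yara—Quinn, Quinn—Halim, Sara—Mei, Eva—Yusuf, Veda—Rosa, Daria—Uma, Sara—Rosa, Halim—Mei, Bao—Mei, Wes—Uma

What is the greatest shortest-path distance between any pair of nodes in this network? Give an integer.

Eccentricity of each node (its greatest distance to any other): Bao:4, Daria:5, Eva:4, Halim:4, Mei:3, Pia:6, Quinn:5, Rosa:4, Sara:3, Uma:4, Veda:5, Wes:3, Yara:6, Yusuf:4.
The maximum eccentricity is 6, realized for instance by the pair Pia–Yara via Pia – Daria – Uma – Mei – Halim – Quinn – Yara. So the diameter is 6.

6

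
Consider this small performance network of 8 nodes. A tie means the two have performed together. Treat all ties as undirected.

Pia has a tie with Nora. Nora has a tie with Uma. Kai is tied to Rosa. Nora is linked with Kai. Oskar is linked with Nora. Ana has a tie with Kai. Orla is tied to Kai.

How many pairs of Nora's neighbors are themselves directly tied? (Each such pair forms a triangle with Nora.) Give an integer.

Nora's neighbors are Kai, Oskar, Pia, and Uma, but none of them are tied to each other, so no triangle contains Nora.

0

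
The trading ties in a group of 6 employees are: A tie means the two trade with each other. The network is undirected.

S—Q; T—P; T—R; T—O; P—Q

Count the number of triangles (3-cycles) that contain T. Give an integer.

T's neighbors are O, P, and R, but none of them are tied to each other, so no triangle contains T.

0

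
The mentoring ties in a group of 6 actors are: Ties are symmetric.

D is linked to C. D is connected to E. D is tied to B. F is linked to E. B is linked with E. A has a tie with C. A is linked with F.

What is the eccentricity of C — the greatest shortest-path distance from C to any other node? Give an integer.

2

Distances from C: A:1, B:2, D:1, E:2, F:2.
The largest is 2 (to F, E, and B), so the eccentricity of C is 2.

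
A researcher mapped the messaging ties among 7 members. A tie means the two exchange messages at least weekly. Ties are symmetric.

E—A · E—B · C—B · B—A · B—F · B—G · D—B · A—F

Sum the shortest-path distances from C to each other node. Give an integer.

11

Distances from C: A:2, B:1, D:2, E:2, F:2, G:2.
Sum = 2 + 1 + 2 + 2 + 2 + 2 = 11.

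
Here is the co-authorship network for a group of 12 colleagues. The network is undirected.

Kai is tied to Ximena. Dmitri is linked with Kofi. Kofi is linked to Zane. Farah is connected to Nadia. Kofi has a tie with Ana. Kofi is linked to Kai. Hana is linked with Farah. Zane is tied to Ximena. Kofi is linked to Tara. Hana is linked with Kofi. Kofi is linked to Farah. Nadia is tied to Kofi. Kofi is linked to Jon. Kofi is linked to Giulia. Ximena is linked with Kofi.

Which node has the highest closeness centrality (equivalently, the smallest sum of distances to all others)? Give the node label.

Farness (sum of distances to all others) for each node — Ana:21, Dmitri:21, Farah:19, Giulia:21, Hana:20, Jon:21, Kai:20, Kofi:11, Nadia:20, Tara:21, Ximena:19, Zane:20.
The smallest farness is 11, for Kofi, so Kofi has the highest closeness.

Kofi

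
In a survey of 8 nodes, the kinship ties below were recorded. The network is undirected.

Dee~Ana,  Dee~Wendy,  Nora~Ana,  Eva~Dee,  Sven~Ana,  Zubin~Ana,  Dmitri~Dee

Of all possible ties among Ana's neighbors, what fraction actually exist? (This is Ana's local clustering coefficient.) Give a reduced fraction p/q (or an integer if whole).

0

Ana's neighbors: Dee, Nora, Sven, and Zubin (k = 4).
Possible neighbor pairs: C(4,2) = 6. Edges among them: none → e = 0.
Clustering(Ana) = 0/6 = 0.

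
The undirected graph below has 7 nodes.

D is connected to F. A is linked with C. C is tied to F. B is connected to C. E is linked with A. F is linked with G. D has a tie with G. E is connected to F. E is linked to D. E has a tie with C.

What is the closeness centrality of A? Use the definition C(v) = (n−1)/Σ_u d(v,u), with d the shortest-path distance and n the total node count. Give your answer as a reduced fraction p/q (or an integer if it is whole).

6/11

Distances from A: B:2, C:1, D:2, E:1, F:2, G:3. Sum = 11.
n = 7, so closeness = 6/11.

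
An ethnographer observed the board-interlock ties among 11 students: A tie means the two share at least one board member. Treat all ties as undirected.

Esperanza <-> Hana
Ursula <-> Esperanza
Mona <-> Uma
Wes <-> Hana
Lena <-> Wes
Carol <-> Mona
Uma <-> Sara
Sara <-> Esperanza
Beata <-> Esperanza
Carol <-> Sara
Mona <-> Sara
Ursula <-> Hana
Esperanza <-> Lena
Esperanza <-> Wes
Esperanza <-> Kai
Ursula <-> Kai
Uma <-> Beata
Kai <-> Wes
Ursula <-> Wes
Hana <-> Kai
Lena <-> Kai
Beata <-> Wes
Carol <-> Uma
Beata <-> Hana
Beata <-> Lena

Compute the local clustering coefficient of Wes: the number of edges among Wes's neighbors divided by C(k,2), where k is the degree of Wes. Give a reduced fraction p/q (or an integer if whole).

11/15

Wes's neighbors: Beata, Esperanza, Hana, Kai, Lena, and Ursula (k = 6).
Possible neighbor pairs: C(6,2) = 15. Edges among them: Beata–Esperanza, Beata–Hana, Beata–Lena, Esperanza–Hana, Esperanza–Kai, Esperanza–Lena, Esperanza–Ursula, Hana–Kai, Hana–Ursula, Kai–Lena, Kai–Ursula → e = 11.
Clustering(Wes) = 11/15.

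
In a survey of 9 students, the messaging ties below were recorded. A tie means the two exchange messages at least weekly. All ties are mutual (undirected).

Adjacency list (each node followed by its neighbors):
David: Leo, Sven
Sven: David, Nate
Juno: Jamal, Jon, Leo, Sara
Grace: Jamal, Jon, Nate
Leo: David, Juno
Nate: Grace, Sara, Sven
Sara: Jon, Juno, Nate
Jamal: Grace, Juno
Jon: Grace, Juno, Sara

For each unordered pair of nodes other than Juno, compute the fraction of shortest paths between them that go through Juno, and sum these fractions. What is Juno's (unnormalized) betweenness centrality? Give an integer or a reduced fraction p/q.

Pairs whose geodesics pass through Juno — David–Sara: 1/2; David–Jon: 1; David–Jamal: 1; Nate–Leo: 1/2; Sara–Jamal: 1; Sara–Leo: 1; Jon–Jamal: 1/2; Jon–Leo: 1; Grace–Leo: 2/2; Jamal–Leo: 1.
All other pairs contribute 0.
Summing the contributions gives betweenness(Juno) = 17/2.

17/2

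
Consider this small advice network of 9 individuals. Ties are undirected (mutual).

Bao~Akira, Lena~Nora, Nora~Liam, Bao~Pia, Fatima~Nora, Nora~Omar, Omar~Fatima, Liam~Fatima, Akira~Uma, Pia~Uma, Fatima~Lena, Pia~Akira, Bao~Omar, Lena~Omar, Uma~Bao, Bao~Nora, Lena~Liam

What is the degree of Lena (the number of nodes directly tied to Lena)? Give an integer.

4

Lena is directly tied to Fatima, Liam, Nora, and Omar. That is 4 neighbors, so the degree of Lena is 4.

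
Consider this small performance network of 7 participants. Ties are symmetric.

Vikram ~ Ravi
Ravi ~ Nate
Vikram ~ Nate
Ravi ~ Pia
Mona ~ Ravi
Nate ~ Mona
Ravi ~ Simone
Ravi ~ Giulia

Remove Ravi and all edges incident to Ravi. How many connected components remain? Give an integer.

4

Without Ravi, the remaining ties split the others into: {Mona, Nate, Vikram}; {Pia}; {Simone}; {Giulia}.
That's 4 separate components.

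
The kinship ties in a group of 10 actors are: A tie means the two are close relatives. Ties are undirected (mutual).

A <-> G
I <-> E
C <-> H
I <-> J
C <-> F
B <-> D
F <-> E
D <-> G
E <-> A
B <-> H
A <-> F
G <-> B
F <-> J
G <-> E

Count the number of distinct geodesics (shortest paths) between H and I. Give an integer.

The shortest distance is 4. The length-4 paths are: H–C–F–J–I; H–B–G–E–I; H–C–F–E–I.
That gives 3 distinct shortest paths.

3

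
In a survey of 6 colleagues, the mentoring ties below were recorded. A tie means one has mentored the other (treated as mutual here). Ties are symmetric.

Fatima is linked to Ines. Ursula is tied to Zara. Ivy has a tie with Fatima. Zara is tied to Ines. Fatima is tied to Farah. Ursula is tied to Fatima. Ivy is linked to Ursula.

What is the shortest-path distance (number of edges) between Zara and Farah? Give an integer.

One shortest route is Zara – Ursula – Fatima – Farah, which uses 3 edges, and at distance 2 from Zara we only reach {Fatima, Ivy}, which does not include Farah. So d(Zara,Farah) = 3.

3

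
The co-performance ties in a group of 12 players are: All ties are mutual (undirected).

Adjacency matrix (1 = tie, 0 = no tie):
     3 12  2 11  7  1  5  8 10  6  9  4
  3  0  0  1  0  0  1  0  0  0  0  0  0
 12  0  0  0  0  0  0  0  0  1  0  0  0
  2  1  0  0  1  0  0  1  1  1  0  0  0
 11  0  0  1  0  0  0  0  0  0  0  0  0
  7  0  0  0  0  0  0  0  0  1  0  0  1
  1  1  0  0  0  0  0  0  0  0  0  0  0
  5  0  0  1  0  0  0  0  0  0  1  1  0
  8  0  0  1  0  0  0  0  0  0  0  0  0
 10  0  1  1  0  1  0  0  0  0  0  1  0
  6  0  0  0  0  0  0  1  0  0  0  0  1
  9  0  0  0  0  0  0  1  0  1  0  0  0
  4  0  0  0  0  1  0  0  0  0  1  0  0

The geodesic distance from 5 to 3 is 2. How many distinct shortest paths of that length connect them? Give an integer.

1

The shortest distance is 2, and the only length-2 path is 5–2–3. So there is exactly 1 shortest path.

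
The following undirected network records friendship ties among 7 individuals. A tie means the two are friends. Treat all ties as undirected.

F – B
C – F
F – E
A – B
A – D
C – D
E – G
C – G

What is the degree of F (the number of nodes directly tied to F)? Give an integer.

F is directly tied to B, C, and E. That is 3 neighbors, so the degree of F is 3.

3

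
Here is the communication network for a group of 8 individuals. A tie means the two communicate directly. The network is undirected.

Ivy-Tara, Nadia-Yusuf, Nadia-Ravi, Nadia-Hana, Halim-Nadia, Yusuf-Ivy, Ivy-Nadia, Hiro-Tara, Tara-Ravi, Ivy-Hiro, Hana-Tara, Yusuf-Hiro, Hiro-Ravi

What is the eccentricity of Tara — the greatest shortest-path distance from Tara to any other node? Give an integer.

Distances from Tara: Halim:3, Hana:1, Hiro:1, Ivy:1, Nadia:2, Ravi:1, Yusuf:2.
The largest is 3 (to Halim), so the eccentricity of Tara is 3.

3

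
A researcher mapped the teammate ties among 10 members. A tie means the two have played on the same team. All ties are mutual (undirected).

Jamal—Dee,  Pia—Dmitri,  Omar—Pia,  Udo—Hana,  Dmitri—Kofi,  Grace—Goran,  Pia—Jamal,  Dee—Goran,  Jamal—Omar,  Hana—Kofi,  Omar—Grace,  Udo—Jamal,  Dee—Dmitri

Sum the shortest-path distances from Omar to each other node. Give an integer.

Distances from Omar: Dee:2, Dmitri:2, Goran:2, Grace:1, Hana:3, Jamal:1, Kofi:3, Pia:1, Udo:2.
Sum = 2 + 2 + 2 + 1 + 3 + 1 + 3 + 1 + 2 = 17.

17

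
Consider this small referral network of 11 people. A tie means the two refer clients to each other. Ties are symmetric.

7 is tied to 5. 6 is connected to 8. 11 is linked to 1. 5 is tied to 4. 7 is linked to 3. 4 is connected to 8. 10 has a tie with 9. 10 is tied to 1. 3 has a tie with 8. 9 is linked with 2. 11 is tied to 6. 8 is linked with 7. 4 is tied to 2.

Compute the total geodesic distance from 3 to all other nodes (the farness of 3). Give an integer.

Distances from 3: 1:4, 2:3, 4:2, 5:2, 6:2, 7:1, 8:1, 9:4, 10:5, 11:3.
Sum = 4 + 3 + 2 + 2 + 2 + 1 + 1 + 4 + 5 + 3 = 27.

27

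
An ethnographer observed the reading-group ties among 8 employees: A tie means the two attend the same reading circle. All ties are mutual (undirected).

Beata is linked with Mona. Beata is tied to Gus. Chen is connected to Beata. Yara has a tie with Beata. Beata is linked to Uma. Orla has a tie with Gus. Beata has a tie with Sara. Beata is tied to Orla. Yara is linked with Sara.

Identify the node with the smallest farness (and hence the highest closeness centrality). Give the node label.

Farness (sum of distances to all others) for each node — Beata:7, Chen:13, Gus:12, Mona:13, Orla:12, Sara:12, Uma:13, Yara:12.
The smallest farness is 7, for Beata, so Beata has the highest closeness.

Beata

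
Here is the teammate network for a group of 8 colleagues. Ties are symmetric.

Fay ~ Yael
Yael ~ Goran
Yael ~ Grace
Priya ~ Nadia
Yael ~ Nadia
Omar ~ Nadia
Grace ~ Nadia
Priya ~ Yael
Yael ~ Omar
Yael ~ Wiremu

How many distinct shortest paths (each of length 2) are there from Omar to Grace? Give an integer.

The shortest distance is 2. The length-2 paths are: Omar–Yael–Grace; Omar–Nadia–Grace.
That gives 2 distinct shortest paths.

2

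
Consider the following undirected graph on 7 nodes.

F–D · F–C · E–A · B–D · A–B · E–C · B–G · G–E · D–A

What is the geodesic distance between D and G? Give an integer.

One shortest route is D – B – G, which uses 2 edges, and D and G are not directly tied, so nothing shorter exists. So d(D,G) = 2.

2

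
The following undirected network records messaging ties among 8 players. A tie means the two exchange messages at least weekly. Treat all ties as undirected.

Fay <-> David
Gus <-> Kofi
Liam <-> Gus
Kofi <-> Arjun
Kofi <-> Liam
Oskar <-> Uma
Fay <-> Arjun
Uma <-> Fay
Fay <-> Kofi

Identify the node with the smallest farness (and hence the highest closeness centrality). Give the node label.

Fay

Farness (sum of distances to all others) for each node — Arjun:13, David:16, Fay:10, Gus:16, Kofi:11, Liam:16, Oskar:20, Uma:14.
The smallest farness is 10, for Fay, so Fay has the highest closeness.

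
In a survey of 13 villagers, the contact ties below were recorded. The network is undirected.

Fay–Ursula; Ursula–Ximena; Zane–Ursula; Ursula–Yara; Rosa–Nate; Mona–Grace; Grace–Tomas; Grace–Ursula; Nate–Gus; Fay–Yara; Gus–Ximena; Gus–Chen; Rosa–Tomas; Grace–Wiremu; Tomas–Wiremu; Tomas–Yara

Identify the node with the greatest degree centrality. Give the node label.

Degrees — Chen:1, Fay:2, Grace:4, Gus:3, Mona:1, Nate:2, Rosa:2, Tomas:4, Ursula:5, Wiremu:2, Ximena:2, Yara:3, Zane:1.
The maximum is 5, attained only by Ursula.

Ursula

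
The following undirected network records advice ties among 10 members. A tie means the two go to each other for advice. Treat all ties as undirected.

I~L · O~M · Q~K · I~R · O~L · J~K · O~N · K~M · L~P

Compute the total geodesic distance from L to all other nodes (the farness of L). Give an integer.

Distances from L: I:1, J:4, K:3, M:2, N:2, O:1, P:1, Q:4, R:2.
Sum = 1 + 4 + 3 + 2 + 2 + 1 + 1 + 4 + 2 = 20.

20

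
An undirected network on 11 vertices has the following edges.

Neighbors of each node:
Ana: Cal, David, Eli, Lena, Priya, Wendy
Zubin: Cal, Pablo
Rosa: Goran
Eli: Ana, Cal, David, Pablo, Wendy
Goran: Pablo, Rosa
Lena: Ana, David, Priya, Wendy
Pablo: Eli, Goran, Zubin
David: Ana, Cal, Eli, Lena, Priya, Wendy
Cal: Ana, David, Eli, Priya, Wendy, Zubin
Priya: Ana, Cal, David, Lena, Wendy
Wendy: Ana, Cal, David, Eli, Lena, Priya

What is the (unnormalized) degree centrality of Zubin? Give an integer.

Zubin is directly tied to Cal and Pablo. That is 2 neighbors, so the degree of Zubin is 2.

2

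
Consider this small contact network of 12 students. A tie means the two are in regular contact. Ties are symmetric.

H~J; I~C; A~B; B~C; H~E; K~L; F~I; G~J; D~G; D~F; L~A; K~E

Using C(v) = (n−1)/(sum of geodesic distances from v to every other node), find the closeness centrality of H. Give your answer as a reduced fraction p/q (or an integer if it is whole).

Distances from H: A:4, B:5, C:6, D:3, E:1, F:4, G:2, I:5, J:1, K:2, L:3. Sum = 36.
n = 12, so closeness = 11/36.

11/36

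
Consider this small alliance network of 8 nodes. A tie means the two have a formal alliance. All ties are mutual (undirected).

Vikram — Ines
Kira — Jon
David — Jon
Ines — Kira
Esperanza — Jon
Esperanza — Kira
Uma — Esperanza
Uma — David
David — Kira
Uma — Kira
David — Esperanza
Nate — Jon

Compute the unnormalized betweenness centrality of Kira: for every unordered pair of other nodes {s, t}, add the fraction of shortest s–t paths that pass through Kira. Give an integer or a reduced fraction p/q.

Pairs whose geodesics pass through Kira — Nate–Ines: 1; Nate–Vikram: 1; Nate–Uma: 1/3; Ines–Jon: 1; Ines–Esperanza: 1; Ines–Uma: 1; Ines–David: 1; Vikram–Jon: 1; Vikram–Esperanza: 1; Vikram–Uma: 1; Vikram–David: 1; Jon–Uma: 1/3.
All other pairs contribute 0.
Summing the contributions gives betweenness(Kira) = 32/3.

32/3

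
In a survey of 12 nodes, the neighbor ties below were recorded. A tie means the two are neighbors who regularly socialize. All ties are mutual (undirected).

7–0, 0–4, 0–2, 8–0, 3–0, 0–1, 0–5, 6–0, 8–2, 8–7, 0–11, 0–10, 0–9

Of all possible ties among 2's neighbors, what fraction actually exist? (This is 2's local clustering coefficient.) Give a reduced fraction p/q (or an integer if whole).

2's neighbors: 0 and 8 (k = 2).
Possible neighbor pairs: C(2,2) = 1. Edges among them: 0–8 → e = 1.
Clustering(2) = 1/1.

1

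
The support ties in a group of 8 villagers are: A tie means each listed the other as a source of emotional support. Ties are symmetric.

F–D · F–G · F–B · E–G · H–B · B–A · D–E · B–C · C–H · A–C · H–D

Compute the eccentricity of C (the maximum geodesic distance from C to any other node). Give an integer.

Distances from C: A:1, B:1, D:2, E:3, F:2, G:3, H:1.
The largest is 3 (to G and E), so the eccentricity of C is 3.

3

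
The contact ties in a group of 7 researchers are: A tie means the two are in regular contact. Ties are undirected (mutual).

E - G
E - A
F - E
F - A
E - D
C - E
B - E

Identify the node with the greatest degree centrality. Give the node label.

E

Degrees — A:2, B:1, C:1, D:1, E:6, F:2, G:1.
The maximum is 6, attained only by E.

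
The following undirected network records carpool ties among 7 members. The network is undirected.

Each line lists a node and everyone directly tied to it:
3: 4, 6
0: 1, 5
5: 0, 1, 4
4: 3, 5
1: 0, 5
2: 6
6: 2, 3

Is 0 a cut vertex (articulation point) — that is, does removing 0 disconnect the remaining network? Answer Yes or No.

No

Even without 0, every remaining node can still reach every other (the residual graph is connected), so 0 is not a cut vertex.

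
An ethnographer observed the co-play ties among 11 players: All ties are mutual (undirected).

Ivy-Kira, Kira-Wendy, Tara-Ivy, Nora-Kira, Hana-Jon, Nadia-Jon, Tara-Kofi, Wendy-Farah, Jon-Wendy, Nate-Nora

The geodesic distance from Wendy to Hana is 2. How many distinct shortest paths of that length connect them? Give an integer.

1

The shortest distance is 2, and the only length-2 path is Wendy–Jon–Hana. So there is exactly 1 shortest path.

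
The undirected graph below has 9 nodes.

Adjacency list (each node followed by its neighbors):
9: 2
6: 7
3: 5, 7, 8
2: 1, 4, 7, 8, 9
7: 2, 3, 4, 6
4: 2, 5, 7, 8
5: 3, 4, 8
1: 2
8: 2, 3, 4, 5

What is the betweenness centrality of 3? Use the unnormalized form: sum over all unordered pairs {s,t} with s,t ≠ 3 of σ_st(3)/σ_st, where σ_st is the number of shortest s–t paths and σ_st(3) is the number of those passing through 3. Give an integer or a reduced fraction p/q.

5/3

Pairs whose geodesics pass through 3 — 8–7: 1/3; 8–6: 1/3; 7–5: 1/2; 5–6: 1/2.
All other pairs contribute 0.
Summing the contributions gives betweenness(3) = 5/3.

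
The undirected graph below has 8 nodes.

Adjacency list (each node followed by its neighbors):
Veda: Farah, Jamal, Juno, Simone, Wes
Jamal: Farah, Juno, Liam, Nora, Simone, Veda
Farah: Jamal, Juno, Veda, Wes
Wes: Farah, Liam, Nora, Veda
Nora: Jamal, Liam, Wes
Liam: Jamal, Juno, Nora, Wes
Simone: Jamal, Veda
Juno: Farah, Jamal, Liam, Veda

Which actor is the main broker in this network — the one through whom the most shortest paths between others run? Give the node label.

Unnormalized betweenness of each node: Farah:7/12, Jamal:31/6, Juno:2/3, Liam:13/12, Nora:1/4, Simone:0, Veda:31/12, Wes:5/3.
Jamal has the largest value, 31/6, making it the main broker — the node through which the most shortest paths run.

Jamal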